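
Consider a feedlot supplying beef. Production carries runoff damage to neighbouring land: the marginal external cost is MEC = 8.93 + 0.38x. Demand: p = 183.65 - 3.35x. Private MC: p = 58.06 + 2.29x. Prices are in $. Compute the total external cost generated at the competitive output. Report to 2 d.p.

Market equilibrium (private): 58.06 + 2.29x = 183.65 - 3.35x → x_m = 22.2677.
Total external cost = ∫₀^{x_m} (8.93 + 0.38x) dx = 8.93×22.2677 + ½×0.38×22.2677² = 293.0621.

$293.06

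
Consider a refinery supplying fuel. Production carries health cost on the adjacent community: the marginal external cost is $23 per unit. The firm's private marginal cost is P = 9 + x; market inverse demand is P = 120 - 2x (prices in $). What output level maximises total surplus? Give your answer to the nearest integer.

Social marginal cost = private MC + MEC = 32 + x.
Set SMC = demand: 32 + x = 120 - 2x → x* = 29.3333.

x* = 29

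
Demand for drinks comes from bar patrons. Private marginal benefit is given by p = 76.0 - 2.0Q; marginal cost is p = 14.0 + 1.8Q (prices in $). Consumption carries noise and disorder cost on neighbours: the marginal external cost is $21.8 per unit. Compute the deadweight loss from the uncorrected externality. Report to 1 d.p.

Market equilibrium (private): 14.0 + 1.8Q = 76.0 - 2.0Q → Q_m = 16.3158.
Social marginal benefit = demand − MEC = 54.2 - 2.0Q.
Set SMB = MC: 54.2 - 2.0Q = 14.0 + 1.8Q → Q* = 10.5789.
Between Q* and Q_m the wedge MC − SMB runs linearly from 0 to MEC(Q_m), so the loss is a triangle.
DWL = ½ × 5.7369 × 21.8000 = 62.5322.

DWL = $62.5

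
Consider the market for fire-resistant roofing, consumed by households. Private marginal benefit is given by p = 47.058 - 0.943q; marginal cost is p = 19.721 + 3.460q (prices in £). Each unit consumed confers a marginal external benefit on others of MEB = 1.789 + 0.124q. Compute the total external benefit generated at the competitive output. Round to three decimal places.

Market equilibrium (private): 19.721 + 3.460q = 47.058 - 0.943q → q_m = 6.2087.
Total external benefit = ∫₀^{q_m} (1.789 + 0.124q) dq = 1.789×6.2087 + ½×0.124×6.2087² = 13.4973.

£13.497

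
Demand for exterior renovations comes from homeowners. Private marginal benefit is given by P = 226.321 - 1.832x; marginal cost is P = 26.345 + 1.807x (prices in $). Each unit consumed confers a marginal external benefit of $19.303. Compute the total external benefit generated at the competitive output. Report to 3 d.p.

$1060.769

Market equilibrium (private): 26.345 + 1.807x = 226.321 - 1.832x → x_m = 54.9536.
Total external benefit = MEB × x_m = 19.303 × 54.9536 = 1060.7693.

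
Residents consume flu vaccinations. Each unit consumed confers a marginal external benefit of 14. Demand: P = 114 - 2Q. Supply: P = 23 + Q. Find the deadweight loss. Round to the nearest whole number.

Market equilibrium (private): 23 + Q = 114 - 2Q → Q_m = 30.3333.
Social marginal benefit = demand + MEB = 128 - 2Q.
Set SMB = MC: 128 - 2Q = 23 + Q → Q* = 35.0000.
Between Q* and Q_m the wedge SMB − MC runs linearly from 0 to MEB(Q_m), so the loss is a triangle.
DWL = ½ × 4.6667 × 14.0000 = 32.6669.

DWL = 33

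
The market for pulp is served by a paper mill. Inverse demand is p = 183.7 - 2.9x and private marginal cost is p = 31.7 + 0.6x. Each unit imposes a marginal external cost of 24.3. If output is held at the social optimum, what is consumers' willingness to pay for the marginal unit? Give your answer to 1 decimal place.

P = 77.9

Social marginal cost = private MC + MEC = 56.0 + 0.6x.
Set SMC = demand: 56.0 + 0.6x = 183.7 - 2.9x → x* = 36.4857.
Consumer price on the demand curve at x*: 183.7 − 2.9×36.4857 = 77.8915.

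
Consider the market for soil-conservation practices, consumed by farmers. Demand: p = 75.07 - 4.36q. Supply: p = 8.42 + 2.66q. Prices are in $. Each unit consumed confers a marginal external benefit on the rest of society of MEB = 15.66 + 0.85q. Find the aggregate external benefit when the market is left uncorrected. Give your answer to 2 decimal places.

Market equilibrium (private): 8.42 + 2.66q = 75.07 - 4.36q → q_m = 9.4943.
Total external benefit = ∫₀^{q_m} (15.66 + 0.85q) dq = 15.66×9.4943 + ½×0.85×9.4943² = 186.9910.

$186.99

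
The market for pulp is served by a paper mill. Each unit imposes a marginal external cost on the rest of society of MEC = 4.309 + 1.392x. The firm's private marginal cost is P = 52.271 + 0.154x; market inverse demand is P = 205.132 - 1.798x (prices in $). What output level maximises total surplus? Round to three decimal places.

x* = 44.423

Social marginal cost = private MC + MEC = 56.580 + 1.546x.
Set SMC = demand: 56.580 + 1.546x = 205.132 - 1.798x → x* = 44.4234.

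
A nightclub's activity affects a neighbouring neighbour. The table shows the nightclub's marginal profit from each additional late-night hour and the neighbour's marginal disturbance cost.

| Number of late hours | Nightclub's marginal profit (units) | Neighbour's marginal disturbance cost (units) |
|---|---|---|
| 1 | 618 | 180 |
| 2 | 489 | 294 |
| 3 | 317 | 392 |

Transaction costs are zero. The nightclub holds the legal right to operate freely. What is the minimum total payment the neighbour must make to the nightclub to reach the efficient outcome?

317

Left alone the nightclub would choose level 3 (marginal profit stays positive).
Efficient level: k* = 2 (marginal profit ≥ marginal disturbance cost through 2).
The neighbour must at least cover the nightclub's forgone profit from cutting 3→2: 317 = 317.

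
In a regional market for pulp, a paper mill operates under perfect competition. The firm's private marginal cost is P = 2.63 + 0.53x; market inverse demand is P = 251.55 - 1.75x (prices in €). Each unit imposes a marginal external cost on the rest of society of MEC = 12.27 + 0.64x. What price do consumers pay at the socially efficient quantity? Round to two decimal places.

Social marginal cost = private MC + MEC = 14.90 + 1.17x.
Set SMC = demand: 14.90 + 1.17x = 251.55 - 1.75x → x* = 81.0445.
Consumer price on the demand curve at x*: 251.55 − 1.75×81.0445 = 109.7221.

P = €109.72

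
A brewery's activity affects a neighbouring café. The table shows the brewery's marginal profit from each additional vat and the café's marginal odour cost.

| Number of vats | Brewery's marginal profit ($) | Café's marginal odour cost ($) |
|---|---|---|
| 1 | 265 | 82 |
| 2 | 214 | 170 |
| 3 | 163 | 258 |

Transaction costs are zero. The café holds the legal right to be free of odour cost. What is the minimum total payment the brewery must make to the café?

$252

Efficient level: marginal profit ≥ marginal odour cost through level 2, so k* = 2.
With the café holding the right, the brewery must at least compensate total damage at k*: 82 + 170 = 252.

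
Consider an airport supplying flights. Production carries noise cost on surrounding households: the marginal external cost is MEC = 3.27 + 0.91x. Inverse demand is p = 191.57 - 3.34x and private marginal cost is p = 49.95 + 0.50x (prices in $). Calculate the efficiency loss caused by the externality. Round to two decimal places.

DWL = $142.79

Market equilibrium (private): 49.95 + 0.50x = 191.57 - 3.34x → x_m = 36.8802.
Social marginal cost = private MC + MEC = 53.22 + 1.41x.
Set SMC = demand: 53.22 + 1.41x = 191.57 - 3.34x → x* = 29.1263.
Between x* and x_m the wedge SMC − demand runs linearly from 0 to MEC(x_m), so the loss is a triangle.
DWL = ½ × 7.7539 × 36.8310 = 142.7919.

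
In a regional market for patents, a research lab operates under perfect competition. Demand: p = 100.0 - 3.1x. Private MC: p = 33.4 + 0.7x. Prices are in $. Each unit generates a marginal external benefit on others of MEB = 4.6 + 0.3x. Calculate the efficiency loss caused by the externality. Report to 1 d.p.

DWL = $13.9

Market equilibrium (private): 33.4 + 0.7x = 100.0 - 3.1x → x_m = 17.5263.
Social marginal cost = private MC − MEB = 28.8 + 0.4x.
Set SMC = demand: 28.8 + 0.4x = 100.0 - 3.1x → x* = 20.3429.
Height of the DWL triangle at x_m is demand(x_m) − SMC(x_m) = MEB(x_m) = 9.8579.
DWL = ½ × 2.8166 × 9.8579 = 13.8829.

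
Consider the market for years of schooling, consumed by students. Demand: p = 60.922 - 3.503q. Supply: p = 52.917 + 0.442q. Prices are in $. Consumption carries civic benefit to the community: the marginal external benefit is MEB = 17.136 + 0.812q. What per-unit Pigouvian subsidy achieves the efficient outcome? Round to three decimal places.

subsidy = $23.652 per unit

Social marginal benefit = demand + MEB = 78.058 - 2.691q.
Set SMB = MC: 78.058 - 2.691q = 52.917 + 0.442q → q* = 8.0246.
The Pigouvian subsidy equals MEB at q*: 17.136 + 0.812×8.0246 = 23.6520.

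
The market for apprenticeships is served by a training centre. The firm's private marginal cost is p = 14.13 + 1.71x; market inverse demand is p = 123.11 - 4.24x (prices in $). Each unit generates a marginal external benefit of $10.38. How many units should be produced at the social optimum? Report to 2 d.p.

x* = 20.06

Social marginal cost = private MC − MEB = 3.75 + 1.71x.
Set SMC = demand: 3.75 + 1.71x = 123.11 - 4.24x → x* = 20.0605.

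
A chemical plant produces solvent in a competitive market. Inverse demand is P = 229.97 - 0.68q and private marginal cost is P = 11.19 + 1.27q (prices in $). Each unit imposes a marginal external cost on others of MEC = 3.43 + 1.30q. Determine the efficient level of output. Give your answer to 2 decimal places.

q* = 66.26

Social marginal cost = private MC + MEC = 14.62 + 2.57q.
Set SMC = demand: 14.62 + 2.57q = 229.97 - 0.68q → q* = 66.2615.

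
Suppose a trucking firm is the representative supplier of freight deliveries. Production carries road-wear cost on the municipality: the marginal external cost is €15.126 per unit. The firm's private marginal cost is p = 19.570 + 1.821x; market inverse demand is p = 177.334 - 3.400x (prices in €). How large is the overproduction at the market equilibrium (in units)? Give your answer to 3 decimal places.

2.897 units

Market equilibrium (private): 19.570 + 1.821x = 177.334 - 3.400x → x_m = 30.2172.
Social marginal cost = private MC + MEC = 34.696 + 1.821x.
Set SMC = demand: 34.696 + 1.821x = 177.334 - 3.400x → x* = 27.3201.
Gap = |30.2172 − 27.3201| = 2.8971.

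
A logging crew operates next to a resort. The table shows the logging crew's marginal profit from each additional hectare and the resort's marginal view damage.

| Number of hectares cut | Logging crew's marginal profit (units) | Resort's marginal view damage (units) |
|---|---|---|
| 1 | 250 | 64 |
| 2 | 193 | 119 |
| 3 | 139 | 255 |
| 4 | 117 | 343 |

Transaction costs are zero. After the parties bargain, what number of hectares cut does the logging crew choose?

Bargaining reaches the level where marginal profit last exceeds marginal view damage.
That holds through level 2 (193 ≥ 119) but not at 3 (139 < 255).

2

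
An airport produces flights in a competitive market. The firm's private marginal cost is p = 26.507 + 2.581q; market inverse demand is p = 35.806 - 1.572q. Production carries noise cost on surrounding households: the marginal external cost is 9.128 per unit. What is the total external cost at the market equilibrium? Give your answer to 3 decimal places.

20.439

Market equilibrium (private): 26.507 + 2.581q = 35.806 - 1.572q → q_m = 2.2391.
Total external cost = MEC × q_m = 9.128 × 2.2391 = 20.4385.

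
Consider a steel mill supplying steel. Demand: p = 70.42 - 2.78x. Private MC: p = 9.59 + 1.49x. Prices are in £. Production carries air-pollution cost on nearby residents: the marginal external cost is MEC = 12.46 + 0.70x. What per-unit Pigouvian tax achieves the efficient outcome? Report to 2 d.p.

Social marginal cost = private MC + MEC = 22.05 + 2.19x.
Set SMC = demand: 22.05 + 2.19x = 70.42 - 2.78x → x* = 9.7324.
The Pigouvian tax equals MEC at x*: 12.46 + 0.70×9.7324 = 19.2727.

tax = £19.27 per unit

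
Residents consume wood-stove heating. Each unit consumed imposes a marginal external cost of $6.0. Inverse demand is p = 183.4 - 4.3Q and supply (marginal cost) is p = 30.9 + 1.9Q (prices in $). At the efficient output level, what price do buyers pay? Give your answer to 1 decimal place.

Social marginal benefit = demand − MEC = 177.4 - 4.3Q.
Set SMB = MC: 177.4 - 4.3Q = 30.9 + 1.9Q → Q* = 23.6290.
Consumer price on the demand curve at Q*: 183.4 − 4.3×23.6290 = 81.7953.

P = $81.8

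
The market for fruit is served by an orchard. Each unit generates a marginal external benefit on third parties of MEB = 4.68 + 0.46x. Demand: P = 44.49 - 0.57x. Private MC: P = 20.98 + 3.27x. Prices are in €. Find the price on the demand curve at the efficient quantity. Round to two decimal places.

P = €39.74

Social marginal cost = private MC − MEB = 16.30 + 2.81x.
Set SMC = demand: 16.30 + 2.81x = 44.49 - 0.57x → x* = 8.3402.
Consumer price on the demand curve at x*: 44.49 − 0.57×8.3402 = 39.7361.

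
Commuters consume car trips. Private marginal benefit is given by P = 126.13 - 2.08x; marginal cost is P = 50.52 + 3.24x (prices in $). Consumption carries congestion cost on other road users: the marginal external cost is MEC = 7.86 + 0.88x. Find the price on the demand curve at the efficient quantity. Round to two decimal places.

Social marginal benefit = demand − MEC = 118.27 - 2.96x.
Set SMB = MC: 118.27 - 2.96x = 50.52 + 3.24x → x* = 10.9274.
Consumer price on the demand curve at x*: 126.13 − 2.08×10.9274 = 103.4010.

P = $103.40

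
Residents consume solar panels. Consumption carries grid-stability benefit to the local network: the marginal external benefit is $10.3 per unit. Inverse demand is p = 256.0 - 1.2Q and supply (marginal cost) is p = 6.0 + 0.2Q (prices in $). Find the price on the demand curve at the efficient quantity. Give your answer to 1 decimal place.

P = $32.9

Social marginal benefit = demand + MEB = 266.3 - 1.2Q.
Set SMB = MC: 266.3 - 1.2Q = 6.0 + 0.2Q → Q* = 185.9286.
Consumer price on the demand curve at Q*: 256.0 − 1.2×185.9286 = 32.8857.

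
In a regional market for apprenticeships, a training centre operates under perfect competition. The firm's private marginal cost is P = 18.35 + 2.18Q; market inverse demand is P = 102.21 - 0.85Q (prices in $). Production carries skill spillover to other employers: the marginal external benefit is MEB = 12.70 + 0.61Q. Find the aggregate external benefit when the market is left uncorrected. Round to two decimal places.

$585.12

Market equilibrium (private): 18.35 + 2.18Q = 102.21 - 0.85Q → Q_m = 27.6766.
Total external benefit = ∫₀^{Q_m} (12.70 + 0.61Q) dQ = 12.70×27.6766 + ½×0.61×27.6766² = 585.1210.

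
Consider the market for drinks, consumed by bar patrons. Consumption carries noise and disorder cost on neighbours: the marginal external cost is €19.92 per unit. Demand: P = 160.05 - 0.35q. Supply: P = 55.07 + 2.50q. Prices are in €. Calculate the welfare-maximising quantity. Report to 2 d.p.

Social marginal benefit = demand − MEC = 140.13 - 0.35q.
Set SMB = MC: 140.13 - 0.35q = 55.07 + 2.50q → q* = 29.8456.

q* = 29.85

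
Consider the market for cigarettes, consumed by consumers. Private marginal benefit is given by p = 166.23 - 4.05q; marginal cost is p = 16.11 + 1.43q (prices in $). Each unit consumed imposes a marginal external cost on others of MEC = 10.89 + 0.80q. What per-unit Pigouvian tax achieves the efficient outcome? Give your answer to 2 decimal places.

tax = $28.63 per unit

Social marginal benefit = demand − MEC = 155.34 - 4.85q.
Set SMB = MC: 155.34 - 4.85q = 16.11 + 1.43q → q* = 22.1704.
The Pigouvian tax equals MEC at q*: 10.89 + 0.80×22.1704 = 28.6263.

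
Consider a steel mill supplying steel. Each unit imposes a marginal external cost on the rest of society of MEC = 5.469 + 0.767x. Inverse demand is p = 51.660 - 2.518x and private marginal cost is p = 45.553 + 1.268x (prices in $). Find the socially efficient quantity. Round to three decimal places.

Social marginal cost = private MC + MEC = 51.022 + 2.035x.
Set SMC = demand: 51.022 + 2.035x = 51.660 - 2.518x → x* = 0.1401.

x* = 0.140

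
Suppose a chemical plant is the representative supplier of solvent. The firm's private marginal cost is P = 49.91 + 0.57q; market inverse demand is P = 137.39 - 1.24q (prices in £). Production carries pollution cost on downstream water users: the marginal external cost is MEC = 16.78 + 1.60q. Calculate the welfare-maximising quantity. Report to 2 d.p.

q* = 20.73

Social marginal cost = private MC + MEC = 66.69 + 2.17q.
Set SMC = demand: 66.69 + 2.17q = 137.39 - 1.24q → q* = 20.7331.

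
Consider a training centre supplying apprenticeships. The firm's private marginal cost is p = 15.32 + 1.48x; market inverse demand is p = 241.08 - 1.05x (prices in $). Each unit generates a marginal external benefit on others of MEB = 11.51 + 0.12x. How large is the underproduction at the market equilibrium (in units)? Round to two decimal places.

9.22 units

Market equilibrium (private): 15.32 + 1.48x = 241.08 - 1.05x → x_m = 89.2332.
Social marginal cost = private MC − MEB = 3.81 + 1.36x.
Set SMC = demand: 3.81 + 1.36x = 241.08 - 1.05x → x* = 98.4523.
Gap = |89.2332 − 98.4523| = 9.2191.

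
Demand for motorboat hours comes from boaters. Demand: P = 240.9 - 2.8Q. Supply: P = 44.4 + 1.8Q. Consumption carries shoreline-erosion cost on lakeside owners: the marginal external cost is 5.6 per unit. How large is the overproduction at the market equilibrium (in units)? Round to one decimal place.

1.2 units

Market equilibrium (private): 44.4 + 1.8Q = 240.9 - 2.8Q → Q_m = 42.7174.
Social marginal benefit = demand − MEC = 235.3 - 2.8Q.
Set SMB = MC: 235.3 - 2.8Q = 44.4 + 1.8Q → Q* = 41.5000.
Gap = |42.7174 − 41.5000| = 1.2174.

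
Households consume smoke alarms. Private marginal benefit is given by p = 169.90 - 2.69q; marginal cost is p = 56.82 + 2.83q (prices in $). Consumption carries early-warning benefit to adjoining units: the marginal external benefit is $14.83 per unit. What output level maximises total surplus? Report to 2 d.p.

Social marginal benefit = demand + MEB = 184.73 - 2.69q.
Set SMB = MC: 184.73 - 2.69q = 56.82 + 2.83q → q* = 23.1721.

q* = 23.17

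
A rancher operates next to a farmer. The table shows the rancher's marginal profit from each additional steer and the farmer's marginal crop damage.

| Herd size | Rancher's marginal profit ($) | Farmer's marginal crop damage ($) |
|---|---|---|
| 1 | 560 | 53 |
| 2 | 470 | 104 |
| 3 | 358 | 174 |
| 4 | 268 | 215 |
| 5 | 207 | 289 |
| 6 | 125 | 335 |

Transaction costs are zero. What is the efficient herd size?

4

Bargaining reaches the level where marginal profit last exceeds marginal crop damage.
That holds through level 4 (268 ≥ 215) but not at 5 (207 < 289).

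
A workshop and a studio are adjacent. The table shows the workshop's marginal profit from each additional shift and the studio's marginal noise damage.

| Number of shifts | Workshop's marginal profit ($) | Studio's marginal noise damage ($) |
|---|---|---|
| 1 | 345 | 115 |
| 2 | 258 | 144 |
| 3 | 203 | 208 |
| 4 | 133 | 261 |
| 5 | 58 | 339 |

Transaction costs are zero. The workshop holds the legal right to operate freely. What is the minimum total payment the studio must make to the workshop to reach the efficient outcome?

$394

Left alone the workshop would choose level 5 (marginal profit stays positive).
Efficient level: k* = 2 (marginal profit ≥ marginal noise damage through 2).
The studio must at least cover the workshop's forgone profit from cutting 5→2: 203 + 133 + 58 = 394.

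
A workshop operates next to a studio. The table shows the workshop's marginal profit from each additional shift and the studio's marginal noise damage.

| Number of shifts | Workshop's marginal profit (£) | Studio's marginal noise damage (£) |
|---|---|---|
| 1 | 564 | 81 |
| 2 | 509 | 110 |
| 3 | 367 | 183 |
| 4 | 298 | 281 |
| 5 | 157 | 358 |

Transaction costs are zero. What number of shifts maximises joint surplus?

4

Bargaining reaches the level where marginal profit last exceeds marginal noise damage.
That holds through level 4 (298 ≥ 281) but not at 5 (157 < 358).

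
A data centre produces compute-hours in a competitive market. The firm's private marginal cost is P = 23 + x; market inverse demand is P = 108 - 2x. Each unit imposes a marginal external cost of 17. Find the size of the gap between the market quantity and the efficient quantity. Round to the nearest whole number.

6 units

Market equilibrium (private): 23 + x = 108 - 2x → x_m = 28.3333.
Social marginal cost = private MC + MEC = 40 + x.
Set SMC = demand: 40 + x = 108 - 2x → x* = 22.6667.
Gap = |28.3333 − 22.6667| = 5.6666.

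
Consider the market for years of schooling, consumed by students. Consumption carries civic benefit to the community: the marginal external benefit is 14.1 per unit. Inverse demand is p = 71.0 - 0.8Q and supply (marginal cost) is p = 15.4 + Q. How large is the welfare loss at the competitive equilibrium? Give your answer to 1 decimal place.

Market equilibrium (private): 15.4 + Q = 71.0 - 0.8Q → Q_m = 30.8889.
Social marginal benefit = demand + MEB = 85.1 - 0.8Q.
Set SMB = MC: 85.1 - 0.8Q = 15.4 + Q → Q* = 38.7222.
The welfare-loss triangle has base |Q_m − Q*| and height MEB(Q_m) (the vertical gap between SMB and MC is zero at Q* and MEB at Q_m).
DWL = ½ × 7.8333 × 14.1000 = 55.2248.

DWL = 55.2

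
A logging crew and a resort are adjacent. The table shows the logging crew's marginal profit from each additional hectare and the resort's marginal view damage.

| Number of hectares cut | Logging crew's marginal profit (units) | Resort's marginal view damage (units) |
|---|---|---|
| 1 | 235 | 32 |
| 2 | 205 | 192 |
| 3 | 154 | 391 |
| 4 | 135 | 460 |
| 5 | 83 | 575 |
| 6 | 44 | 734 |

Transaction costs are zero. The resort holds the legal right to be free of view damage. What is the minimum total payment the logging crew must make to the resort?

224

Efficient level: marginal profit ≥ marginal view damage through level 2, so k* = 2.
With the resort holding the right, the logging crew must at least compensate total damage at k*: 32 + 192 = 224.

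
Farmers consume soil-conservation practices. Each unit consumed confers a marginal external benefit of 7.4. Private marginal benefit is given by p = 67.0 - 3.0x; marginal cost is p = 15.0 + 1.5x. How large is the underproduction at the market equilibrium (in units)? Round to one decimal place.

1.6 units

Market equilibrium (private): 15.0 + 1.5x = 67.0 - 3.0x → x_m = 11.5556.
Social marginal benefit = demand + MEB = 74.4 - 3.0x.
Set SMB = MC: 74.4 - 3.0x = 15.0 + 1.5x → x* = 13.2000.
Gap = |11.5556 − 13.2000| = 1.6444.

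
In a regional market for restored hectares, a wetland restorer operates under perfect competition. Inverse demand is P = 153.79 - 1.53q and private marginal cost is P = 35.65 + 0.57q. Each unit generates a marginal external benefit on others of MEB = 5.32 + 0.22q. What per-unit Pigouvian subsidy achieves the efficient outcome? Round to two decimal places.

Social marginal cost = private MC − MEB = 30.33 + 0.35q.
Set SMC = demand: 30.33 + 0.35q = 153.79 - 1.53q → q* = 65.6702.
The Pigouvian subsidy equals MEB at q*: 5.32 + 0.22×65.6702 = 19.7674.

subsidy = 19.77 per unit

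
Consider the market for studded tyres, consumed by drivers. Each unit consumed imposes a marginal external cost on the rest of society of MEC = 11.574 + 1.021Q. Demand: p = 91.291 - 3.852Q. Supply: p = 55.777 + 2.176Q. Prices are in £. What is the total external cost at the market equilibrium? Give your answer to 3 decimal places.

£85.908

Market equilibrium (private): 55.777 + 2.176Q = 91.291 - 3.852Q → Q_m = 5.8915.
Total external cost = ∫₀^{Q_m} (11.574 + 1.021Q) dQ = 11.574×5.8915 + ½×1.021×5.8915² = 85.9076.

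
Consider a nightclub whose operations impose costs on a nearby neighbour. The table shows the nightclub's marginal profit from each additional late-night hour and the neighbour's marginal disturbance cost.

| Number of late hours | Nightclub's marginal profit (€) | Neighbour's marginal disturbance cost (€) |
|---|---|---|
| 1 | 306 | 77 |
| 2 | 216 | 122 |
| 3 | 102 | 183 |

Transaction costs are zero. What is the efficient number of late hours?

2

Bargaining reaches the level where marginal profit last exceeds marginal disturbance cost.
That holds through level 2 (216 ≥ 122) but not at 3 (102 < 183).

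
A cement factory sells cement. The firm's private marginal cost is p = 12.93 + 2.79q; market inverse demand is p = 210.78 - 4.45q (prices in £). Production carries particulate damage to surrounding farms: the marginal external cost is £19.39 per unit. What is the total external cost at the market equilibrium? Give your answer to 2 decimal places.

Market equilibrium (private): 12.93 + 2.79q = 210.78 - 4.45q → q_m = 27.3273.
Total external cost = MEC × q_m = 19.39 × 27.3273 = 529.8763.

£529.88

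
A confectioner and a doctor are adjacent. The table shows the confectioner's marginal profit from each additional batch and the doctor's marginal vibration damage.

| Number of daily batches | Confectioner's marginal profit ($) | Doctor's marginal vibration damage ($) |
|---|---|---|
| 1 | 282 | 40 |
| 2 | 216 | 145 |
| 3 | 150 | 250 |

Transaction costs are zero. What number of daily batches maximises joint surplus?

2

Bargaining reaches the level where marginal profit last exceeds marginal vibration damage.
That holds through level 2 (216 ≥ 145) but not at 3 (150 < 250).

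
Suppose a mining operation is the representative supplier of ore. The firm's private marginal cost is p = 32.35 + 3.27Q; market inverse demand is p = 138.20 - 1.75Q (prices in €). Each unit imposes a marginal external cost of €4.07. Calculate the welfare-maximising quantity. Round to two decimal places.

Q* = 20.27

Social marginal cost = private MC + MEC = 36.42 + 3.27Q.
Set SMC = demand: 36.42 + 3.27Q = 138.20 - 1.75Q → Q* = 20.2749.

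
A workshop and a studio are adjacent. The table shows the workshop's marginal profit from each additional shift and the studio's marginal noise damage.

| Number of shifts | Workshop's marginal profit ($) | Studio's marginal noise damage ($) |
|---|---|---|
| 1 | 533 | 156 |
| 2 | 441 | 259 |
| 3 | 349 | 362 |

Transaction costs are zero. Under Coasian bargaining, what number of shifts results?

2

Bargaining reaches the level where marginal profit last exceeds marginal noise damage.
That holds through level 2 (441 ≥ 259) but not at 3 (349 < 362).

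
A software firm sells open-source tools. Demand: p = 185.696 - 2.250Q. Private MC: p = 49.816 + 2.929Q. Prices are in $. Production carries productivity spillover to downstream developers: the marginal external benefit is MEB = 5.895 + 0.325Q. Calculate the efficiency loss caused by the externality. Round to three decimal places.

Market equilibrium (private): 49.816 + 2.929Q = 185.696 - 2.250Q → Q_m = 26.2367.
Social marginal cost = private MC − MEB = 43.921 + 2.604Q.
Set SMC = demand: 43.921 + 2.604Q = 185.696 - 2.250Q → Q* = 29.2079.
Height of the DWL triangle at Q_m is demand(Q_m) − SMC(Q_m) = MEB(Q_m) = 14.4219.
DWL = ½ × 2.9712 × 14.4219 = 21.4252.

DWL = $21.425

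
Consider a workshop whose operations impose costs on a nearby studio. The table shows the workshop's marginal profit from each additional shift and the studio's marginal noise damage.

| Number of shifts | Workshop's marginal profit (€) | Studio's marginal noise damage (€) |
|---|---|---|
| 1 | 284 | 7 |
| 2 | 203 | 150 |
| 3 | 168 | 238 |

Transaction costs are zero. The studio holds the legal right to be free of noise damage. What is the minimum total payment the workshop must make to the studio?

Efficient level: marginal profit ≥ marginal noise damage through level 2, so k* = 2.
With the studio holding the right, the workshop must at least compensate total damage at k*: 7 + 150 = 157.

€157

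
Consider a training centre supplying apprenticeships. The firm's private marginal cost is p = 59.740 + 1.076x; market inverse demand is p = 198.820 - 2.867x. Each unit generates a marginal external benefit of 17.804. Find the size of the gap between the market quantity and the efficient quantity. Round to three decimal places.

4.515 units

Market equilibrium (private): 59.740 + 1.076x = 198.820 - 2.867x → x_m = 35.2726.
Social marginal cost = private MC − MEB = 41.936 + 1.076x.
Set SMC = demand: 41.936 + 1.076x = 198.820 - 2.867x → x* = 39.7880.
Gap = |35.2726 − 39.7880| = 4.5154.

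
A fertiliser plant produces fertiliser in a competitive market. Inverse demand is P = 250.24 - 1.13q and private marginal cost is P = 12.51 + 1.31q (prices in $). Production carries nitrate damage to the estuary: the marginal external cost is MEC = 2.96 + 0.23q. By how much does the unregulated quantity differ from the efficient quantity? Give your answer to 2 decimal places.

Market equilibrium (private): 12.51 + 1.31q = 250.24 - 1.13q → q_m = 97.4303.
Social marginal cost = private MC + MEC = 15.47 + 1.54q.
Set SMC = demand: 15.47 + 1.54q = 250.24 - 1.13q → q* = 87.9288.
Gap = |97.4303 − 87.9288| = 9.5015.

9.50 units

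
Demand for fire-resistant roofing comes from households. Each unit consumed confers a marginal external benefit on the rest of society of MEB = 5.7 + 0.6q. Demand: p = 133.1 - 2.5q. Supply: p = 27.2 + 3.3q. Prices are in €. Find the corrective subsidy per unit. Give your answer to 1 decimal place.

Social marginal benefit = demand + MEB = 138.8 - 1.9q.
Set SMB = MC: 138.8 - 1.9q = 27.2 + 3.3q → q* = 21.4615.
The Pigouvian subsidy equals MEB at q*: 5.7 + 0.6×21.4615 = 18.5769.

subsidy = €18.6 per unit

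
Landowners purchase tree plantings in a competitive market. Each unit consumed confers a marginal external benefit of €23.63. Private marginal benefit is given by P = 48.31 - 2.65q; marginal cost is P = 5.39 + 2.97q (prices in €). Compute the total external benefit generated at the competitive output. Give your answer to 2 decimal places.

Market equilibrium (private): 5.39 + 2.97q = 48.31 - 2.65q → q_m = 7.6370.
Total external benefit = MEB × q_m = 23.63 × 7.6370 = 180.4623.

€180.46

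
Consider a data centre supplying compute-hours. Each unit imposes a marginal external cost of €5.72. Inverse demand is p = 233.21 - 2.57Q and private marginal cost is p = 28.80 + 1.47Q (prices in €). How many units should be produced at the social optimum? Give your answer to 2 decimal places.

Q* = 49.18

Social marginal cost = private MC + MEC = 34.52 + 1.47Q.
Set SMC = demand: 34.52 + 1.47Q = 233.21 - 2.57Q → Q* = 49.1807.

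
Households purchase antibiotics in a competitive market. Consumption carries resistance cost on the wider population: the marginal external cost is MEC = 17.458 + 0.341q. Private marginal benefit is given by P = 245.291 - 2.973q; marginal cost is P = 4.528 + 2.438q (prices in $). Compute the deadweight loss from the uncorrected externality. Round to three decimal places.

Market equilibrium (private): 4.528 + 2.438q = 245.291 - 2.973q → q_m = 44.4951.
Social marginal benefit = demand − MEC = 227.833 - 3.314q.
Set SMB = MC: 227.833 - 3.314q = 4.528 + 2.438q → q* = 38.8221.
Height of the DWL triangle at q_m is MC(q_m) − SMB(q_m) = MEC(q_m) = 32.6308.
DWL = ½ × 5.6730 × 32.6308 = 92.5573.

DWL = $92.557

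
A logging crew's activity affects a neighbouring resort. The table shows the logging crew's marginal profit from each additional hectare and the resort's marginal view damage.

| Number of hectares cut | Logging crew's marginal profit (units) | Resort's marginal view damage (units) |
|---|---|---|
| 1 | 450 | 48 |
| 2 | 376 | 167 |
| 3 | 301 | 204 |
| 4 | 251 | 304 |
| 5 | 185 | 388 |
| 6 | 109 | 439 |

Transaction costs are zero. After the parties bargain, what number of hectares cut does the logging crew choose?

Bargaining reaches the level where marginal profit last exceeds marginal view damage.
That holds through level 3 (301 ≥ 204) but not at 4 (251 < 304).

3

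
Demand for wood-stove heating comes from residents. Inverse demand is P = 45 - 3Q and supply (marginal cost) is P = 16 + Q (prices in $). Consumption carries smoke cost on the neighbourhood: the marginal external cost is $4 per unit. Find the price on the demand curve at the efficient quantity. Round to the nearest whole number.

Social marginal benefit = demand − MEC = 41 - 3Q.
Set SMB = MC: 41 - 3Q = 16 + Q → Q* = 6.2500.
Consumer price on the demand curve at Q*: 45 − 3×6.2500 = 26.2500.

P = $26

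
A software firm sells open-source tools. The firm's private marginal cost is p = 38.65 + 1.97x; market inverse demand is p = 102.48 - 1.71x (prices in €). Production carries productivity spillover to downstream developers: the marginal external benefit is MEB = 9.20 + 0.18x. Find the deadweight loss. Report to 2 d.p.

Market equilibrium (private): 38.65 + 1.97x = 102.48 - 1.71x → x_m = 17.3451.
Social marginal cost = private MC − MEB = 29.45 + 1.79x.
Set SMC = demand: 29.45 + 1.79x = 102.48 - 1.71x → x* = 20.8657.
The loss is the area between SMC and demand from x* to x_m; with linear curves that's a triangle of height MEB(x_m).
DWL = ½ × 3.5206 × 12.3221 = 21.6906.

DWL = €21.69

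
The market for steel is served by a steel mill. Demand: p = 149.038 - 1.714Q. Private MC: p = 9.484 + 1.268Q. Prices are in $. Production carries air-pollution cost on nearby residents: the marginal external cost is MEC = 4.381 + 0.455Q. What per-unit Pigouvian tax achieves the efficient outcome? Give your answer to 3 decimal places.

Social marginal cost = private MC + MEC = 13.865 + 1.723Q.
Set SMC = demand: 13.865 + 1.723Q = 149.038 - 1.714Q → Q* = 39.3288.
The Pigouvian tax equals MEC at Q*: 4.381 + 0.455×39.3288 = 22.2756.

tax = $22.276 per unit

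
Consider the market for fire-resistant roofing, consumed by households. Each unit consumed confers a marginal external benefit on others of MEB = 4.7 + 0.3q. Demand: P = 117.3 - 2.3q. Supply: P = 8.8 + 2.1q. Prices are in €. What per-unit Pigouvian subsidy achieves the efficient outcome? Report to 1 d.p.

subsidy = €13.0 per unit

Social marginal benefit = demand + MEB = 122.0 - 2.0q.
Set SMB = MC: 122.0 - 2.0q = 8.8 + 2.1q → q* = 27.6098.
The Pigouvian subsidy equals MEB at q*: 4.7 + 0.3×27.6098 = 12.9829.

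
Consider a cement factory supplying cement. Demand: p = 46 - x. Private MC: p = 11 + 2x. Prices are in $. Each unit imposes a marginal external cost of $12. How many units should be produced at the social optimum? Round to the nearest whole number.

x* = 8

Social marginal cost = private MC + MEC = 23 + 2x.
Set SMC = demand: 23 + 2x = 46 - x → x* = 7.6667.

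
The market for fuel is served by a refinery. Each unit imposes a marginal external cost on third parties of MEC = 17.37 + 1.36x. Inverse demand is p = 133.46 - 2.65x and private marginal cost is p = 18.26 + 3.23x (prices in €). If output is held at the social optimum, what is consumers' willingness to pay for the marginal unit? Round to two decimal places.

P = €97.65

Social marginal cost = private MC + MEC = 35.63 + 4.59x.
Set SMC = demand: 35.63 + 4.59x = 133.46 - 2.65x → x* = 13.5124.
Consumer price on the demand curve at x*: 133.46 − 2.65×13.5124 = 97.6521.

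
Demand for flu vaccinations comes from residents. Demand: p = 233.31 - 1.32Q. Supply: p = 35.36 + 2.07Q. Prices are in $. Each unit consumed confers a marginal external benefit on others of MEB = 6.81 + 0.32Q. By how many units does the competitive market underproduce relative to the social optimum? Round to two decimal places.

Market equilibrium (private): 35.36 + 2.07Q = 233.31 - 1.32Q → Q_m = 58.3923.
Social marginal benefit = demand + MEB = 240.12 - Q.
Set SMB = MC: 240.12 - Q = 35.36 + 2.07Q → Q* = 66.6971.
Gap = |58.3923 − 66.6971| = 8.3048.

8.30 units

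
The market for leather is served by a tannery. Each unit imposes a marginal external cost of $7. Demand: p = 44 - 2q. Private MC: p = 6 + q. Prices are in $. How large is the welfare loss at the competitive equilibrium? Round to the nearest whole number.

DWL = $8

Market equilibrium (private): 6 + q = 44 - 2q → q_m = 12.6667.
Social marginal cost = private MC + MEC = 13 + q.
Set SMC = demand: 13 + q = 44 - 2q → q* = 10.3333.
Height of the DWL triangle at q_m is SMC(q_m) − demand(q_m) = MEC(q_m) = 7.0000.
DWL = ½ × 2.3334 × 7.0000 = 8.1669.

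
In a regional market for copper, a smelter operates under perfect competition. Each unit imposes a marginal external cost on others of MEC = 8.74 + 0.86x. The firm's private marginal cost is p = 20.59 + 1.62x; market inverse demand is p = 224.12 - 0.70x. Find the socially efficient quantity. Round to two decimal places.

Social marginal cost = private MC + MEC = 29.33 + 2.48x.
Set SMC = demand: 29.33 + 2.48x = 224.12 - 0.70x → x* = 61.2547.

x* = 61.25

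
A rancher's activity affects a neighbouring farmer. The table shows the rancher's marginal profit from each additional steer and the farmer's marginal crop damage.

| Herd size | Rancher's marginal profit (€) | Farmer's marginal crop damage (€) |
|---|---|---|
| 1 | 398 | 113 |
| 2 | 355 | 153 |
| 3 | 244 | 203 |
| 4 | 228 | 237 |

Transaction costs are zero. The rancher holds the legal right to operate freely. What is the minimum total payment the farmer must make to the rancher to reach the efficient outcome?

€228

Left alone the rancher would choose level 4 (marginal profit stays positive).
Efficient level: k* = 3 (marginal profit ≥ marginal crop damage through 3).
The farmer must at least cover the rancher's forgone profit from cutting 4→3: 228 = 228.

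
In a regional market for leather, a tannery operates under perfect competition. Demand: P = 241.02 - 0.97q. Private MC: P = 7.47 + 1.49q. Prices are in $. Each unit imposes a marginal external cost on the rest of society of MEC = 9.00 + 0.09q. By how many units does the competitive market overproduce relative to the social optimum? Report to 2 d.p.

Market equilibrium (private): 7.47 + 1.49q = 241.02 - 0.97q → q_m = 94.9390.
Social marginal cost = private MC + MEC = 16.47 + 1.58q.
Set SMC = demand: 16.47 + 1.58q = 241.02 - 0.97q → q* = 88.0588.
Gap = |94.9390 − 88.0588| = 6.8802.

6.88 units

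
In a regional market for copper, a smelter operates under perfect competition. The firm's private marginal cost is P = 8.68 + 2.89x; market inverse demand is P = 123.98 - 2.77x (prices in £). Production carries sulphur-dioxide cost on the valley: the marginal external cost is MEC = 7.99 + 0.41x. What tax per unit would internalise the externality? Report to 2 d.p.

tax = £15.24 per unit

Social marginal cost = private MC + MEC = 16.67 + 3.30x.
Set SMC = demand: 16.67 + 3.30x = 123.98 - 2.77x → x* = 17.6787.
The Pigouvian tax equals MEC at x*: 7.99 + 0.41×17.6787 = 15.2383.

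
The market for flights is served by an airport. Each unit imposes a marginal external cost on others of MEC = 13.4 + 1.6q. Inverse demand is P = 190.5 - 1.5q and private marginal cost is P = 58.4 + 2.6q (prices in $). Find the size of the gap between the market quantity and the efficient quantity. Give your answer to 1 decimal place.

Market equilibrium (private): 58.4 + 2.6q = 190.5 - 1.5q → q_m = 32.2195.
Social marginal cost = private MC + MEC = 71.8 + 4.2q.
Set SMC = demand: 71.8 + 4.2q = 190.5 - 1.5q → q* = 20.8246.
Gap = |32.2195 − 20.8246| = 11.3949.

11.4 units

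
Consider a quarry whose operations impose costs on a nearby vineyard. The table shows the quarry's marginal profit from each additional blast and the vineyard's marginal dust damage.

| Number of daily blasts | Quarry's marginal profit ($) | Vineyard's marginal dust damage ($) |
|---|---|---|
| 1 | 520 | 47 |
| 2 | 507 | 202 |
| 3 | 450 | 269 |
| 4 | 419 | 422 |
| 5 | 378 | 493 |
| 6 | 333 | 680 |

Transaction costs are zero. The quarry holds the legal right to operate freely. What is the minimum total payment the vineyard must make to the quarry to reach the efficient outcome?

$1130

Left alone the quarry would choose level 6 (marginal profit stays positive).
Efficient level: k* = 3 (marginal profit ≥ marginal dust damage through 3).
The vineyard must at least cover the quarry's forgone profit from cutting 6→3: 419 + 378 + 333 = 1130.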